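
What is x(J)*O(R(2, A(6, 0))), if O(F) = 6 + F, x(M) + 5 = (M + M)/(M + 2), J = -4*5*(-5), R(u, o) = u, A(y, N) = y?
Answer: -1240/51 ≈ -24.314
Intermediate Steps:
J = 100 (J = -20*(-5) = 100)
x(M) = -5 + 2*M/(2 + M) (x(M) = -5 + (M + M)/(M + 2) = -5 + (2*M)/(2 + M) = -5 + 2*M/(2 + M))
x(J)*O(R(2, A(6, 0))) = ((-10 - 3*100)/(2 + 100))*(6 + 2) = ((-10 - 300)/102)*8 = ((1/102)*(-310))*8 = -155/51*8 = -1240/51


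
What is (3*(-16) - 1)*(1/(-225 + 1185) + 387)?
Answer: -18204529/960 ≈ -18963.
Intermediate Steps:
(3*(-16) - 1)*(1/(-225 + 1185) + 387) = (-48 - 1)*(1/960 + 387) = -49*(1/960 + 387) = -49*371521/960 = -18204529/960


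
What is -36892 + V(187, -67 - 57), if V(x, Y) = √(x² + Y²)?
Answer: -36892 + √50345 ≈ -36668.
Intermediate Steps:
V(x, Y) = √(Y² + x²)
-36892 + V(187, -67 - 57) = -36892 + √((-67 - 57)² + 187²) = -36892 + √((-124)² + 34969) = -36892 + √(15376 + 34969) = -36892 + √50345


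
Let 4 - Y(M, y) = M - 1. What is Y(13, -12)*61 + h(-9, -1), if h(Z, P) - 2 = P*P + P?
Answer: -486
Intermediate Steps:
Y(M, y) = 5 - M (Y(M, y) = 4 - (M - 1) = 4 - (-1 + M) = 4 + (1 - M) = 5 - M)
h(Z, P) = 2 + P + P² (h(Z, P) = 2 + (P*P + P) = 2 + (P² + P) = 2 + (P + P²) = 2 + P + P²)
Y(13, -12)*61 + h(-9, -1) = (5 - 1*13)*61 + (2 - 1 + (-1)²) = (5 - 13)*61 + (2 - 1 + 1) = -8*61 + 2 = -488 + 2 = -486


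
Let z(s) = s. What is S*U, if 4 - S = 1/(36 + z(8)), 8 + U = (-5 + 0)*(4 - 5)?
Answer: -525/44 ≈ -11.932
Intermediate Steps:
U = -3 (U = -8 + (-5 + 0)*(4 - 5) = -8 - 5*(-1) = -8 + 5 = -3)
S = 175/44 (S = 4 - 1/(36 + 8) = 4 - 1/44 = 175/44 ≈ 3.9773)
S*U = (175/44)*(-3) = -525/44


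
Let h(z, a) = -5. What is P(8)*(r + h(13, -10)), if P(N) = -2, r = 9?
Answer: -8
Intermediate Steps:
P(8)*(r + h(13, -10)) = -2*(9 - 5) = -2*4 = -8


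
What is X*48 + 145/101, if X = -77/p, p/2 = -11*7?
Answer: 2569/101 ≈ 25.436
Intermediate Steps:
p = -154 (p = 2*(-11*7) = 2*(-77) = -154)
X = ½ (X = -77/(-154) = -77*(-1)/154 = -1*(-½) = ½ ≈ 0.50000)
X*48 + 145/101 = (½)*48 + 145/101 = 24 + 145*(1/101) = 24 + 145/101 = 2569/101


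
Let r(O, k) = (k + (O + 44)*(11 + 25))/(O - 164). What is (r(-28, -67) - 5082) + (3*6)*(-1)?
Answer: -979709/192 ≈ -5102.6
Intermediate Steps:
r(O, k) = (1584 + k + 36*O)/(-164 + O) (r(O, k) = (k + (44 + O)*36)/(-164 + O) = (k + (1584 + 36*O))/(-164 + O) = (1584 + k + 36*O)/(-164 + O))
(r(-28, -67) - 5082) + (3*6)*(-1) = ((1584 - 67 + 36*(-28))/(-164 - 28) - 5082) + (3*6)*(-1) = ((1584 - 67 - 1008)/(-192) - 5082) + 18*(-1) = (-1/192*509 - 5082) - 18 = (-509/192 - 5082) - 18 = -976253/192 - 18 = -979709/192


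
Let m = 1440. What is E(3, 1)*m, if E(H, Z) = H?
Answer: 4320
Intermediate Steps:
E(3, 1)*m = 3*1440 = 4320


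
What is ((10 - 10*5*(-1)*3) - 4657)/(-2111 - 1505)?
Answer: 4497/3616 ≈ 1.2436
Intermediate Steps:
((10 - 10*5*(-1)*3) - 4657)/(-2111 - 1505) = ((10 - (-50)*3) - 4657)/(-3616) = ((10 - 10*(-15)) - 4657)*(-1/3616) = ((10 + 150) - 4657)*(-1/3616) = (160 - 4657)*(-1/3616) = -4497*(-1/3616) = 4497/3616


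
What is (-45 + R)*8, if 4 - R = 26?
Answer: -536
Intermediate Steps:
R = -22 (R = 4 - 1*26 = 4 - 26 = -22)
(-45 + R)*8 = (-45 - 22)*8 = -67*8 = -536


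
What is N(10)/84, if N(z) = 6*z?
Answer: 5/7 ≈ 0.71429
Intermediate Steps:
N(10)/84 = (6*10)/84 = (1/84)*60 = 5/7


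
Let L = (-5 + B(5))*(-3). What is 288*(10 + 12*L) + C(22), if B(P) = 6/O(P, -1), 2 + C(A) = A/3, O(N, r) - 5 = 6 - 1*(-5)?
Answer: 152512/3 ≈ 50837.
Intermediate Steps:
O(N, r) = 16 (O(N, r) = 5 + (6 - 1*(-5)) = 5 + (6 + 5) = 5 + 11 = 16)
C(A) = -2 + A/3
B(P) = 3/8 (B(P) = 6/16 = 6*(1/16) = 3/8)
L = 111/8 (L = (-5 + 3/8)*(-3) = -37/8*(-3) = 111/8 ≈ 13.875)
288*(10 + 12*L) + C(22) = 288*(10 + 12*(111/8)) + (-2 + (1/3)*22) = 288*(10 + 333/2) + (-2 + 22/3) = 288*(353/2) + 16/3 = 50832 + 16/3 = 152512/3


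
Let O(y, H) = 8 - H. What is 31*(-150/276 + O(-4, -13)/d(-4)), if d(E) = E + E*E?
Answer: 3441/92 ≈ 37.402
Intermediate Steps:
d(E) = E + E²
31*(-150/276 + O(-4, -13)/d(-4)) = 31*(-150/276 + (8 - 1*(-13))/((-4*(1 - 4)))) = 31*(-150*1/276 + (8 + 13)/((-4*(-3)))) = 31*(-25/46 + 21/12) = 31*(-25/46 + 21*(1/12)) = 31*(-25/46 + 7/4) = 31*(111/92) = 3441/92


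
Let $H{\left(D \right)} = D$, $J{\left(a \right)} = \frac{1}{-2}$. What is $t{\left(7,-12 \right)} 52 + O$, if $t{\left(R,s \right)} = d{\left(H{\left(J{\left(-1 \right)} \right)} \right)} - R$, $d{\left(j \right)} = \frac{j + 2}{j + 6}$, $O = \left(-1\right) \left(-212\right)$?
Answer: $- \frac{1516}{11} \approx -137.82$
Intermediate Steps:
$J{\left(a \right)} = - \frac{1}{2}$
$O = 212$
$d{\left(j \right)} = \frac{2 + j}{6 + j}$
$t{\left(R,s \right)} = \frac{3}{11} - R$ ($t{\left(R,s \right)} = \frac{2 - \frac{1}{2}}{6 - \frac{1}{2}} - R = \frac{1}{\frac{11}{2}} \cdot \frac{3}{2} - R = \frac{2}{11} \cdot \frac{3}{2} - R = \frac{3}{11} - R$)
$t{\left(7,-12 \right)} 52 + O = \left(\frac{3}{11} - 7\right) 52 + 212 = \left(- \frac{74}{11}\right) 52 + 212 = - \frac{3848}{11} + 212 = - \frac{1516}{11}$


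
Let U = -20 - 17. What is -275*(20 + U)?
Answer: 4675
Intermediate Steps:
U = -37
-275*(20 + U) = -275*(20 - 37) = -275*(-17) = 4675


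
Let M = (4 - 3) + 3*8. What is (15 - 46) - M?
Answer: -56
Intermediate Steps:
M = 25 (M = 1 + 24 = 25)
(15 - 46) - M = (15 - 46) - 1*25 = -31 - 25 = -56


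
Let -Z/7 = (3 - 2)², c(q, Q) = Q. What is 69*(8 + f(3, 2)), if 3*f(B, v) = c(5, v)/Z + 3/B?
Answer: 3979/7 ≈ 568.43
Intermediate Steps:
Z = -7 (Z = -7*(3 - 2)² = -7*1² = -7*1 = -7)
f(B, v) = 1/B - v/21 (f(B, v) = (v/(-7) + 3/B)/3 = (v*(-⅐) + 3/B)/3 = (-v/7 + 3/B)/3 = (3/B - v/7)/3 = 1/B - v/21)
69*(8 + f(3, 2)) = 69*(8 + (1/3 - 1/21*2)) = 69*(8 + (⅓ - 2/21)) = 69*(8 + 5/21) = 69*(173/21) = 3979/7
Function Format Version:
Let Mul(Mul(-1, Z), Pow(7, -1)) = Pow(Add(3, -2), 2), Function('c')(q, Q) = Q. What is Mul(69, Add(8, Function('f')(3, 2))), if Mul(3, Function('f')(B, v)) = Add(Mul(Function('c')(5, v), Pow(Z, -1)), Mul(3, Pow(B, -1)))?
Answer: Rational(3979, 7) ≈ 568.43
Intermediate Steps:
Z = -7 (Z = Mul(-7, Pow(Add(3, -2), 2)) = Mul(-7, Pow(1, 2)) = Mul(-7, 1) = -7)
Function('f')(B, v) = Add(Pow(B, -1), Mul(Rational(-1, 21), v)) (Function('f')(B, v) = Mul(Rational(1, 3), Add(Mul(v, Pow(-7, -1)), Mul(3, Pow(B, -1)))) = Mul(Rational(1, 3), Add(Mul(v, Rational(-1, 7)), Mul(3, Pow(B, -1)))) = Mul(Rational(1, 3), Add(Mul(Rational(-1, 7), v), Mul(3, Pow(B, -1)))) = Mul(Rational(1, 3), Add(Mul(3, Pow(B, -1)), Mul(Rational(-1, 7), v))) = Add(Pow(B, -1), Mul(Rational(-1, 21), v)))
Mul(69, Add(8, Function('f')(3, 2))) = Mul(69, Add(8, Add(Pow(3, -1), Mul(Rational(-1, 21), 2)))) = Mul(69, Add(8, Add(Rational(1, 3), Rational(-2, 21)))) = Mul(69, Add(8, Rational(5, 21))) = Mul(69, Rational(173, 21)) = Rational(3979, 7)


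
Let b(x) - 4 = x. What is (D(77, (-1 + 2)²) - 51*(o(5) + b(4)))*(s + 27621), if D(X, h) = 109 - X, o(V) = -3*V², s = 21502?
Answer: 169425227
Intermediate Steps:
b(x) = 4 + x
(D(77, (-1 + 2)²) - 51*(o(5) + b(4)))*(s + 27621) = ((109 - 1*77) - 51*(-3*5² + (4 + 4)))*(21502 + 27621) = ((109 - 77) - 51*(-3*25 + 8))*49123 = (32 - 51*(-75 + 8))*49123 = (32 - 51*(-67))*49123 = (32 + 3417)*49123 = 3449*49123 = 169425227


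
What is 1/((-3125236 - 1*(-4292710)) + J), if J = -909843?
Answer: 1/257631 ≈ 3.8815e-6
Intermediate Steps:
1/((-3125236 - 1*(-4292710)) + J) = 1/((-3125236 - 1*(-4292710)) - 909843) = 1/((-3125236 + 4292710) - 909843) = 1/(1167474 - 909843) = 1/257631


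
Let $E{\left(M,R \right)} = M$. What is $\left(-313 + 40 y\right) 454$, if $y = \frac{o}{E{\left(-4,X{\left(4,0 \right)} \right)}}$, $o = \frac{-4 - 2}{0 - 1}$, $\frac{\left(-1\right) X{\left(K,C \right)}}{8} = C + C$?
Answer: $-169342$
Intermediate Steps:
$X{\left(K,C \right)} = - 16 C$ ($X{\left(K,C \right)} = - 8 \left(C + C\right) = - 8 \cdot 2 C = - 16 C$)
$o = 6$ ($o = - \frac{6}{-1} = \left(-6\right) \left(-1\right) = 6$)
$y = - \frac{3}{2}$ ($y = \frac{6}{-4} = 6 \left(- \frac{1}{4}\right) = - \frac{3}{2} \approx -1.5$)
$\left(-313 + 40 y\right) 454 = \left(-313 + 40 \left(- \frac{3}{2}\right)\right) 454 = \left(-313 - 60\right) 454 = \left(-373\right) 454 = -169342$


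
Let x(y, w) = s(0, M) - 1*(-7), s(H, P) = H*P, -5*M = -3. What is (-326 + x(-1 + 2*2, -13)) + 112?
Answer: -207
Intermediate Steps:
M = ⅗ (M = -⅕*(-3) = ⅗ ≈ 0.60000)
x(y, w) = 7 (x(y, w) = 0*(⅗) - 1*(-7) = 0 + 7 = 7)
(-326 + x(-1 + 2*2, -13)) + 112 = (-326 + 7) + 112 = -319 + 112 = -207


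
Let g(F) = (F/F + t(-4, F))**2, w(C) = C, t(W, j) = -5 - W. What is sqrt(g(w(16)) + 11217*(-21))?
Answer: 3*I*sqrt(26173) ≈ 485.34*I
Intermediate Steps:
g(F) = 0 (g(F) = (F/F + (-5 - 1*(-4)))**2 = (1 + (-5 + 4))**2 = (1 - 1)**2 = 0**2 = 0)
sqrt(g(w(16)) + 11217*(-21)) = sqrt(0 + 11217*(-21)) = sqrt(0 - 235557) = sqrt(-235557) = 3*I*sqrt(26173)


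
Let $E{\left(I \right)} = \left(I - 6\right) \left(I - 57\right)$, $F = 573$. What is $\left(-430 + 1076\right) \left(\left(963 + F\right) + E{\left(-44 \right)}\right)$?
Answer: $4254556$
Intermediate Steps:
$E{\left(I \right)} = \left(-57 + I\right) \left(-6 + I\right)$ ($E{\left(I \right)} = \left(-6 + I\right) \left(-57 + I\right) = \left(-57 + I\right) \left(-6 + I\right)$)
$\left(-430 + 1076\right) \left(\left(963 + F\right) + E{\left(-44 \right)}\right) = \left(-430 + 1076\right) \left(\left(963 + 573\right) + \left(342 + \left(-44\right)^{2} - -2772\right)\right) = 646 \left(1536 + \left(342 + 1936 + 2772\right)\right) = 646 \left(1536 + 5050\right) = 646 \cdot 6586 = 4254556$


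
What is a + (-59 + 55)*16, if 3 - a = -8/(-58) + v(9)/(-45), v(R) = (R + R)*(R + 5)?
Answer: -8053/145 ≈ -55.538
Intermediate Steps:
v(R) = 2*R*(5 + R) (v(R) = (2*R)*(5 + R) = 2*R*(5 + R))
a = 1227/145 (a = 3 - (-8/(-58) + (2*9*(5 + 9))/(-45)) = 3 - (-8*(-1/58) + (2*9*14)*(-1/45)) = 3 - (4/29 + 252*(-1/45)) = 3 - (4/29 - 28/5) = 3 - 1*(-792/145) = 3 + 792/145 = 1227/145 ≈ 8.4621)
a + (-59 + 55)*16 = 1227/145 + (-59 + 55)*16 = 1227/145 - 4*16 = 1227/145 - 64 = -8053/145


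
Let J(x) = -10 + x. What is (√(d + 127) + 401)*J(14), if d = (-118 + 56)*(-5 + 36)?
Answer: 1604 + 4*I*√1795 ≈ 1604.0 + 169.47*I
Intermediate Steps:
d = -1922 (d = -62*31 = -1922)
(√(d + 127) + 401)*J(14) = (√(-1922 + 127) + 401)*(-10 + 14) = (√(-1795) + 401)*4 = (I*√1795 + 401)*4 = (401 + I*√1795)*4 = 1604 + 4*I*√1795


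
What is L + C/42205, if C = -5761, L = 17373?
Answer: 733221704/42205 ≈ 17373.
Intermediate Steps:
L + C/42205 = 17373 - 5761/42205 = 733221704/42205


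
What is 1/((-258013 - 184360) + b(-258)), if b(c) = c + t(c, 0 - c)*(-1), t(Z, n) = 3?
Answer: -1/442634 ≈ -2.2592e-6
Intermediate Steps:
b(c) = -3 + c (b(c) = c + 3*(-1) = c - 3 = -3 + c)
1/((-258013 - 184360) + b(-258)) = 1/((-258013 - 184360) + (-3 - 258)) = 1/(-442373 - 261) = 1/(-442634) = -1/442634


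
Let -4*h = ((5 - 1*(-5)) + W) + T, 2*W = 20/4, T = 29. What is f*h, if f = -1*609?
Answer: 50547/8 ≈ 6318.4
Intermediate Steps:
f = -609
W = 5/2 (W = (20/4)/2 = (20*(1/4))/2 = (1/2)*5 = 5/2 ≈ 2.5000)
h = -83/8 (h = -(((5 - 1*(-5)) + 5/2) + 29)/4 = -(((5 + 5) + 5/2) + 29)/4 = -((10 + 5/2) + 29)/4 = -(25/2 + 29)/4 = -1/4*83/2 = -83/8 ≈ -10.375)
f*h = -609*(-83/8) = 50547/8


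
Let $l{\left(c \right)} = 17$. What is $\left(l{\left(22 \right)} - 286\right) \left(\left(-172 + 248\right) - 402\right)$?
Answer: $87694$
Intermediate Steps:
$\left(l{\left(22 \right)} - 286\right) \left(\left(-172 + 248\right) - 402\right) = \left(17 - 286\right) \left(\left(-172 + 248\right) - 402\right) = - 269 \left(76 - 402\right) = \left(-269\right) \left(-326\right) = 87694$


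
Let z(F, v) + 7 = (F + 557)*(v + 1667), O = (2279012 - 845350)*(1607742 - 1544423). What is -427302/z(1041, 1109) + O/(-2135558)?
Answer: -201348019200811907/4736711422939 ≈ -42508.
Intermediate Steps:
O = 90778044178 (O = 1433662*63319 = 90778044178)
z(F, v) = -7 + (557 + F)*(1667 + v) (z(F, v) = -7 + (F + 557)*(v + 1667) = -7 + (557 + F)*(1667 + v))
-427302/z(1041, 1109) + O/(-2135558) = -427302/(928512 + 557*1109 + 1667*1041 + 1041*1109) + 90778044178/(-2135558) = -427302/(928512 + 617713 + 1735347 + 1154469) + 90778044178*(-1/2135558) = -427302/4436041 - 45389022089/1067779 = -201348019200811907/4736711422939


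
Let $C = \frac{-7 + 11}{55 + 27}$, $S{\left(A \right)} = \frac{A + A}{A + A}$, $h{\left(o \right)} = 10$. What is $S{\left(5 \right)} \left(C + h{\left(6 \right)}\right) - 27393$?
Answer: $- \frac{1122701}{41} \approx -27383.0$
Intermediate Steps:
$S{\left(A \right)} = 1$ ($S{\left(A \right)} = \frac{2 A}{2 A} = 2 A \frac{1}{2 A} = 1$)
$C = \frac{2}{41}$ ($C = \frac{4}{82} = 4 \cdot \frac{1}{82} = \frac{2}{41} \approx 0.048781$)
$S{\left(5 \right)} \left(C + h{\left(6 \right)}\right) - 27393 = 1 \left(\frac{2}{41} + 10\right) - 27393 = 1 \cdot \frac{412}{41} - 27393 = \frac{412}{41} - 27393 = - \frac{1122701}{41}$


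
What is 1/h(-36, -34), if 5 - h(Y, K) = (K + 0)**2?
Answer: -1/1151 ≈ -0.00086881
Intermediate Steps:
h(Y, K) = 5 - K**2 (h(Y, K) = 5 - (K + 0)**2 = 5 - K**2)
1/h(-36, -34) = 1/(5 - 1*(-34)**2) = 1/(5 - 1*1156) = 1/(5 - 1156) = 1/(-1151) = -1/1151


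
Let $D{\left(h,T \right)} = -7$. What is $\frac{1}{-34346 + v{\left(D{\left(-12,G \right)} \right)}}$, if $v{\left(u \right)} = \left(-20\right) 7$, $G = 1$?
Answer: $- \frac{1}{34486} \approx -2.8997 \cdot 10^{-5}$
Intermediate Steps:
$v{\left(u \right)} = -140$
$\frac{1}{-34346 + v{\left(D{\left(-12,G \right)} \right)}} = \frac{1}{-34346 - 140} = \frac{1}{-34486} = - \frac{1}{34486}$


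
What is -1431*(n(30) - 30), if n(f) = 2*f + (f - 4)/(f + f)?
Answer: -435501/10 ≈ -43550.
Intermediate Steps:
n(f) = 2*f + (-4 + f)/(2*f) (n(f) = 2*f + (-4 + f)/((2*f)) = 2*f + (-4 + f)*(1/(2*f)) = 2*f + (-4 + f)/(2*f))
-1431*(n(30) - 30) = -1431*((½ - 2/30 + 2*30) - 30) = -1431*((½ - 2*1/30 + 60) - 30) = -1431*((½ - 1/15 + 60) - 30) = -1431*(1813/30 - 30) = -1431*913/30 = -435501/10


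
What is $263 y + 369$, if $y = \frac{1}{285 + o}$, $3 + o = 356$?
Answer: $\frac{235685}{638} \approx 369.41$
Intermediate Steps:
$o = 353$ ($o = -3 + 356 = 353$)
$y = \frac{1}{638}$ ($y = \frac{1}{285 + 353} = \frac{1}{638} \approx 0.0015674$)
$263 y + 369 = 263 \cdot \frac{1}{638} + 369 = \frac{263}{638} + 369 = \frac{235685}{638}$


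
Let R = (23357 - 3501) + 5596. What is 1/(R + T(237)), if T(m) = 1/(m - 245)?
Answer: 8/203615 ≈ 3.9290e-5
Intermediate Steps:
R = 25452 (R = 19856 + 5596 = 25452)
T(m) = 1/(-245 + m)
1/(R + T(237)) = 1/(25452 + 1/(-245 + 237)) = 1/(25452 + 1/(-8)) = 1/(25452 - ⅛) = 1/(203615/8) = 8/203615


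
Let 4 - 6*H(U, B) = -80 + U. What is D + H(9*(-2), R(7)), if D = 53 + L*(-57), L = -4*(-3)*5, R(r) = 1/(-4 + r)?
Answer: -3350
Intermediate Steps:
L = 60 (L = 12*5 = 60)
H(U, B) = 14 - U/6 (H(U, B) = ⅔ - (-80 + U)/6 = ⅔ + (40/3 - U/6) = 14 - U/6)
D = -3367 (D = 53 + 60*(-57) = 53 - 3420 = -3367)
D + H(9*(-2), R(7)) = -3367 + (14 - 3*(-2)/2) = -3367 + (14 - ⅙*(-18)) = -3367 + (14 + 3) = -3367 + 17 = -3350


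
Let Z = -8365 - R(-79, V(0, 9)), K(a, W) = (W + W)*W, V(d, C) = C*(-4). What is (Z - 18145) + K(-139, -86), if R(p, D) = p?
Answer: -11639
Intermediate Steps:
V(d, C) = -4*C
K(a, W) = 2*W**2 (K(a, W) = (2*W)*W = 2*W**2)
Z = -8286 (Z = -8365 - 1*(-79) = -8365 + 79 = -8286)
(Z - 18145) + K(-139, -86) = (-8286 - 18145) + 2*(-86)**2 = -26431 + 2*7396 = -26431 + 14792 = -11639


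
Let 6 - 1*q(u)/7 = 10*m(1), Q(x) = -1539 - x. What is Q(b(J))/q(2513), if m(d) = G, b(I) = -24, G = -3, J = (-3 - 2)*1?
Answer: -505/84 ≈ -6.0119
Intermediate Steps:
J = -5 (J = -5*1 = -5)
m(d) = -3
q(u) = 252 (q(u) = 42 - 70*(-3) = 42 - 7*(-30) = 42 + 210 = 252)
Q(b(J))/q(2513) = (-1539 - 1*(-24))/252 = (-1539 + 24)*(1/252) = -1515*1/252 = -505/84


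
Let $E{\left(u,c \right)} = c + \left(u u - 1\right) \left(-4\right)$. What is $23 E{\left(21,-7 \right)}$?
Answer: $-40641$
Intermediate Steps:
$E{\left(u,c \right)} = 4 + c - 4 u^{2}$ ($E{\left(u,c \right)} = c + \left(u^{2} - 1\right) \left(-4\right) = c + \left(-1 + u^{2}\right) \left(-4\right) = c - \left(-4 + 4 u^{2}\right) = 4 + c - 4 u^{2}$)
$23 E{\left(21,-7 \right)} = 23 \left(4 - 7 - 4 \cdot 21^{2}\right) = 23 \left(4 - 7 - 1764\right) = 23 \left(-1767\right) = -40641$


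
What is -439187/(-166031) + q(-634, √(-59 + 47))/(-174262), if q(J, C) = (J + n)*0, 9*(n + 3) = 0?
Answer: 439187/166031 ≈ 2.6452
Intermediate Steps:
n = -3 (n = -3 + (⅑)*0 = -3 + 0 = -3)
q(J, C) = 0 (q(J, C) = (J - 3)*0 = (-3 + J)*0 = 0)
-439187/(-166031) + q(-634, √(-59 + 47))/(-174262) = -439187/(-166031) + 0/(-174262) = -439187*(-1/166031) + 0*(-1/174262) = 439187/166031 + 0 = 439187/166031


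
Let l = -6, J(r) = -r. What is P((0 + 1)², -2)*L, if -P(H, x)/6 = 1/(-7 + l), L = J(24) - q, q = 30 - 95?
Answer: 246/13 ≈ 18.923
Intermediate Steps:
q = -65
L = 41 (L = -1*24 - 1*(-65) = -24 + 65 = 41)
P(H, x) = 6/13 (P(H, x) = -6/(-7 - 6) = -6/(-13) = -6*(-1/13) = 6/13)
P((0 + 1)², -2)*L = (6/13)*41 = 246/13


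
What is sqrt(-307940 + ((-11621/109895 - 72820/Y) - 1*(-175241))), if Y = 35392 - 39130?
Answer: 2*I*sqrt(1399325384919805065555)/205393755 ≈ 364.25*I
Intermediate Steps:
Y = -3738
sqrt(-307940 + ((-11621/109895 - 72820/Y) - 1*(-175241))) = sqrt(-307940 + ((-11621/109895 - 72820/(-3738)) - 1*(-175241))) = sqrt(-307940 + ((-11621*1/109895 - 72820*(-1/3738)) + 175241)) = sqrt(-307940 + ((-11621/109895 + 36410/1869) + 175241)) = sqrt(-307940 + (3979557301/205393755 + 175241)) = sqrt(-307940 + 35997386577256/205393755) = sqrt(-27251566337444/205393755) = 2*I*sqrt(1399325384919805065555)/205393755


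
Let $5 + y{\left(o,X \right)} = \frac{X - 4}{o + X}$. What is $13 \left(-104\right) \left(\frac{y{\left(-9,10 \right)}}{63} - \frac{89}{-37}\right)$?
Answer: $- \frac{7630688}{2331} \approx -3273.6$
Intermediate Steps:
$y{\left(o,X \right)} = -5 + \frac{-4 + X}{X + o}$ ($y{\left(o,X \right)} = -5 + \frac{X - 4}{o + X} = -5 + \frac{-4 + X}{X + o}$)
$13 \left(-104\right) \left(\frac{y{\left(-9,10 \right)}}{63} - \frac{89}{-37}\right) = 13 \left(-104\right) \left(\frac{\frac{1}{10 - 9} \left(-4 - -45 - 40\right)}{63} - \frac{89}{-37}\right) = - 1352 \left(\frac{-4 + 45 - 40}{1} \cdot \frac{1}{63} - - \frac{89}{37}\right) = - 1352 \left(1 \cdot 1 \cdot \frac{1}{63} + \frac{89}{37}\right) = - 1352 \left(1 \cdot \frac{1}{63} + \frac{89}{37}\right) = - 1352 \left(\frac{1}{63} + \frac{89}{37}\right) = \left(-1352\right) \frac{5644}{2331} = - \frac{7630688}{2331}$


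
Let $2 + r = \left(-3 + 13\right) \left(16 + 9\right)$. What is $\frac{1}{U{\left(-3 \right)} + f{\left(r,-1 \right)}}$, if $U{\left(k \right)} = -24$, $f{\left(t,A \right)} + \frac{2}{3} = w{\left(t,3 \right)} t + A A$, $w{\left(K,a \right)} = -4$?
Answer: $- \frac{3}{3047} \approx -0.00098458$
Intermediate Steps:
$r = 248$ ($r = -2 + \left(-3 + 13\right) \left(16 + 9\right) = -2 + 10 \cdot 25 = -2 + 250 = 248$)
$f{\left(t,A \right)} = - \frac{2}{3} + A^{2} - 4 t$ ($f{\left(t,A \right)} = - \frac{2}{3} + \left(- 4 t + A A\right) = - \frac{2}{3} + \left(- 4 t + A^{2}\right) = - \frac{2}{3} + \left(A^{2} - 4 t\right) = - \frac{2}{3} + A^{2} - 4 t$)
$\frac{1}{U{\left(-3 \right)} + f{\left(r,-1 \right)}} = \frac{1}{-24 - \left(\frac{2978}{3} - 1\right)} = \frac{1}{-24 - \frac{2975}{3}} = \frac{1}{- \frac{3047}{3}} = - \frac{3}{3047}$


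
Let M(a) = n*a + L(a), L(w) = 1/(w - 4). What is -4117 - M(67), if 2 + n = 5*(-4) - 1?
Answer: -162289/63 ≈ -2576.0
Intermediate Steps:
L(w) = 1/(-4 + w)
n = -23 (n = -2 + (5*(-4) - 1) = -2 + (-20 - 1) = -2 - 21 = -23)
M(a) = 1/(-4 + a) - 23*a (M(a) = -23*a + 1/(-4 + a) = 1/(-4 + a) - 23*a)
-4117 - M(67) = -4117 - (1 - 23*67*(-4 + 67))/(-4 + 67) = -4117 - (1 - 23*67*63)/63 = -4117 - (1 - 97083)/63 = -4117 - (-97082)/63 = -4117 - 1*(-97082/63) = -4117 + 97082/63 = -162289/63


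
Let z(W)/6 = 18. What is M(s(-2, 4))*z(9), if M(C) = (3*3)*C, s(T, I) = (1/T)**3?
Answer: -243/2 ≈ -121.50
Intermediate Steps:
z(W) = 108 (z(W) = 6*18 = 108)
s(T, I) = T**(-3)
M(C) = 9*C
M(s(-2, 4))*z(9) = (9/(-2)**3)*108 = (9*(-1/8))*108 = -9/8*108 = -243/2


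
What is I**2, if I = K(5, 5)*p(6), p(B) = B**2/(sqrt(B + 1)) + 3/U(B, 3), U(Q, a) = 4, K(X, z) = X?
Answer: 519975/112 + 1350*sqrt(7)/7 ≈ 5152.9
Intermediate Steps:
p(B) = 3/4 + B**2/sqrt(1 + B) (p(B) = B**2/(sqrt(B + 1)) + 3/4 = B**2/(sqrt(1 + B)) + 3*(1/4) = B**2/sqrt(1 + B) + 3/4 = 3/4 + B**2/sqrt(1 + B))
I = 15/4 + 180*sqrt(7)/7 (I = 5*(3/4 + 6**2/sqrt(1 + 6)) = 5*(3/4 + 36/sqrt(7)) = 5*(3/4 + 36*(sqrt(7)/7)) = 5*(3/4 + 36*sqrt(7)/7) = 15/4 + 180*sqrt(7)/7 ≈ 71.784)
I**2 = (15/4 + 180*sqrt(7)/7)**2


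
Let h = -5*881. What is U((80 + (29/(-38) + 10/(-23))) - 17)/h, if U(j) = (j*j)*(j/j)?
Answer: -583524045/672974756 ≈ -0.86708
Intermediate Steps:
h = -4405
U(j) = j² (U(j) = j²*1 = j²)
U((80 + (29/(-38) + 10/(-23))) - 17)/h = ((80 + (29/(-38) + 10/(-23))) - 17)²/(-4405) = ((80 + (29*(-1/38) + 10*(-1/23))) - 17)²*(-1/4405) = ((80 + (-29/38 - 10/23)) - 17)²*(-1/4405) = ((80 - 1047/874) - 17)²*(-1/4405) = (68873/874 - 17)²*(-1/4405) = (54015/874)²*(-1/4405) = (2917620225/763876)*(-1/4405) = -583524045/672974756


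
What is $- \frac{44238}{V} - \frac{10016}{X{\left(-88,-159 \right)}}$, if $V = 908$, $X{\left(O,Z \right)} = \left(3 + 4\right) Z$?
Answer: $- \frac{20071183}{505302} \approx -39.721$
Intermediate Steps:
$X{\left(O,Z \right)} = 7 Z$
$- \frac{44238}{V} - \frac{10016}{X{\left(-88,-159 \right)}} = - \frac{44238}{908} - \frac{10016}{7 \left(-159\right)} = \left(-44238\right) \frac{1}{908} - \frac{10016}{-1113} = - \frac{22119}{454} - - \frac{10016}{1113} = - \frac{22119}{454} + \frac{10016}{1113} = - \frac{20071183}{505302}$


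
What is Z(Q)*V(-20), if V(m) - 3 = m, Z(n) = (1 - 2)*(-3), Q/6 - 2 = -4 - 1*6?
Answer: -51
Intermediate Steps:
Q = -48 (Q = 12 + 6*(-4 - 1*6) = 12 + 6*(-4 - 6) = 12 + 6*(-10) = 12 - 60 = -48)
Z(n) = 3 (Z(n) = -1*(-3) = 3)
V(m) = 3 + m
Z(Q)*V(-20) = 3*(3 - 20) = 3*(-17) = -51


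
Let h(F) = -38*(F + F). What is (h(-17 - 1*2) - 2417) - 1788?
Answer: -2761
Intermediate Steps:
h(F) = -76*F
(h(-17 - 1*2) - 2417) - 1788 = (-76*(-17 - 1*2) - 2417) - 1788 = (-76*(-17 - 2) - 2417) - 1788 = (-76*(-19) - 2417) - 1788 = (1444 - 2417) - 1788 = -973 - 1788 = -2761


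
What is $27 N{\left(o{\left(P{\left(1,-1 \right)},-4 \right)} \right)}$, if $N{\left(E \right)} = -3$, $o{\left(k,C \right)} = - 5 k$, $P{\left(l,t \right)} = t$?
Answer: $-81$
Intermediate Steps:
$27 N{\left(o{\left(P{\left(1,-1 \right)},-4 \right)} \right)} = 27 \left(-3\right) = -81$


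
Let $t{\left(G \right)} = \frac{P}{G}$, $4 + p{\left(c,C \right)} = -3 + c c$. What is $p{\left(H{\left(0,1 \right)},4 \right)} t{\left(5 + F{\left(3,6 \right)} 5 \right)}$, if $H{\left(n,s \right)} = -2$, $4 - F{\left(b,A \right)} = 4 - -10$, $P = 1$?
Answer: $\frac{1}{15} \approx 0.066667$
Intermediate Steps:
$F{\left(b,A \right)} = -10$ ($F{\left(b,A \right)} = 4 - \left(4 - -10\right) = 4 - \left(4 + 10\right) = 4 - 14 = -10$)
$p{\left(c,C \right)} = -7 + c^{2}$ ($p{\left(c,C \right)} = -4 + \left(-3 + c c\right) = -4 + \left(-3 + c^{2}\right) = -7 + c^{2}$)
$t{\left(G \right)} = \frac{1}{G}$ ($t{\left(G \right)} = 1 \frac{1}{G} = \frac{1}{G}$)
$p{\left(H{\left(0,1 \right)},4 \right)} t{\left(5 + F{\left(3,6 \right)} 5 \right)} = \frac{-7 + \left(-2\right)^{2}}{5 - 50} = \frac{-7 + 4}{5 - 50} = - \frac{3}{-45} = \left(-3\right) \left(- \frac{1}{45}\right) = \frac{1}{15}$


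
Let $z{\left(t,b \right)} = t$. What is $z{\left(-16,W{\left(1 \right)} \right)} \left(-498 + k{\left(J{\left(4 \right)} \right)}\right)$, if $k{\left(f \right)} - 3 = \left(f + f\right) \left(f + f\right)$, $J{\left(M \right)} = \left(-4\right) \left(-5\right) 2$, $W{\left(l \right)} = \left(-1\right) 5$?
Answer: $-94480$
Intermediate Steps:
$W{\left(l \right)} = -5$
$J{\left(M \right)} = 40$ ($J{\left(M \right)} = 20 \cdot 2 = 40$)
$k{\left(f \right)} = 3 + 4 f^{2}$ ($k{\left(f \right)} = 3 + \left(f + f\right) \left(f + f\right) = 3 + 2 f 2 f = 3 + 4 f^{2}$)
$z{\left(-16,W{\left(1 \right)} \right)} \left(-498 + k{\left(J{\left(4 \right)} \right)}\right) = - 16 \left(-498 + \left(3 + 4 \cdot 40^{2}\right)\right) = - 16 \left(-498 + \left(3 + 4 \cdot 1600\right)\right) = - 16 \left(-498 + \left(3 + 6400\right)\right) = - 16 \left(-498 + 6403\right) = \left(-16\right) 5905 = -94480$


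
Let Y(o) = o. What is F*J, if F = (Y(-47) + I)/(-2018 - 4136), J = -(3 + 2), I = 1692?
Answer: 8225/6154 ≈ 1.3365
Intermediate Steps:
J = -5 (J = -1*5 = -5)
F = -1645/6154 (F = (-47 + 1692)/(-2018 - 4136) = 1645/(-6154) = 1645*(-1/6154) = -1645/6154 ≈ -0.26731)
F*J = -1645/6154*(-5) = 8225/6154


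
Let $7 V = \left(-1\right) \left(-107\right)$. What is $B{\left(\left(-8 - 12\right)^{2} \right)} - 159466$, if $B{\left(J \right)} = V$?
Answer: $- \frac{1116155}{7} \approx -1.5945 \cdot 10^{5}$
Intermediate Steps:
$V = \frac{107}{7}$ ($V = \frac{\left(-1\right) \left(-107\right)}{7} = \frac{1}{7} \cdot 107 = \frac{107}{7} \approx 15.286$)
$B{\left(J \right)} = \frac{107}{7}$
$B{\left(\left(-8 - 12\right)^{2} \right)} - 159466 = \frac{107}{7} - 159466 = - \frac{1116155}{7}$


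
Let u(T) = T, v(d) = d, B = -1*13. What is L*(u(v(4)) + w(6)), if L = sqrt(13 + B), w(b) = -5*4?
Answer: 0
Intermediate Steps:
w(b) = -20
B = -13
L = 0 (L = sqrt(13 - 13) = sqrt(0) = 0)
L*(u(v(4)) + w(6)) = 0*(4 - 20) = 0*(-16) = 0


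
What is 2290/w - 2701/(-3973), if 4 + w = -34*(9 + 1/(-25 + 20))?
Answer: -20698067/3011534 ≈ -6.8729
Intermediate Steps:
w = -1516/5 (w = -4 - 34*(9 + 1/(-25 + 20)) = -4 - 34*(9 + 1/(-5)) = -4 - 34*(9 - 1/5) = -4 - 34*44/5 = -4 - 1496/5 = -1516/5 ≈ -303.20)
2290/w - 2701/(-3973) = 2290/(-1516/5) - 2701/(-3973) = 2290*(-5/1516) - 2701*(-1/3973) = -5725/758 + 2701/3973 = -20698067/3011534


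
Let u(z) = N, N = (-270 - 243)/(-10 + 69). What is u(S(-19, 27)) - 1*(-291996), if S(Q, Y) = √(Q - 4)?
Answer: 17227251/59 ≈ 2.9199e+5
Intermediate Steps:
S(Q, Y) = √(-4 + Q)
N = -513/59 ≈ -8.6949
u(z) = -513/59
u(S(-19, 27)) - 1*(-291996) = -513/59 - 1*(-291996) = -513/59 + 291996 = 17227251/59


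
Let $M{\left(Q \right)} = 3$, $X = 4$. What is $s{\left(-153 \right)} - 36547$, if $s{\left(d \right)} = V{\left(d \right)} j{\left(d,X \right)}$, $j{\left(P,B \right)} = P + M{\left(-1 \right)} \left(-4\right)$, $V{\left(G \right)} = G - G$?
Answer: $-36547$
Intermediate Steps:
$V{\left(G \right)} = 0$
$j{\left(P,B \right)} = -12 + P$ ($j{\left(P,B \right)} = P + 3 \left(-4\right) = P - 12 = -12 + P$)
$s{\left(d \right)} = 0$ ($s{\left(d \right)} = 0 \left(-12 + d\right) = 0$)
$s{\left(-153 \right)} - 36547 = 0 - 36547 = -36547$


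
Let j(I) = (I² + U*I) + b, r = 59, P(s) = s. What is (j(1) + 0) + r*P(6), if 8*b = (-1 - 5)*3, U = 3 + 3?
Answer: 1435/4 ≈ 358.75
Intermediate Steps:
U = 6
b = -9/4 (b = ((-1 - 5)*3)/8 = (-6*3)/8 = (⅛)*(-18) = -9/4 ≈ -2.2500)
j(I) = -9/4 + I² + 6*I (j(I) = (I² + 6*I) - 9/4 = -9/4 + I² + 6*I)
(j(1) + 0) + r*P(6) = ((-9/4 + 1² + 6*1) + 0) + 59*6 = ((-9/4 + 1 + 6) + 0) + 354 = (19/4 + 0) + 354 = 19/4 + 354 = 1435/4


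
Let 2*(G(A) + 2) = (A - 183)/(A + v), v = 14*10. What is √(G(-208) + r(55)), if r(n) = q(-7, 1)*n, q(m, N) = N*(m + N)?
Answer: I*√5266/4 ≈ 18.142*I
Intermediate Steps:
v = 140
G(A) = -2 + (-183 + A)/(2*(140 + A)) (G(A) = -2 + ((A - 183)/(A + 140))/2 = -2 + ((-183 + A)/(140 + A))/2 = -2 + (-183 + A)/(2*(140 + A)))
q(m, N) = N*(N + m)
r(n) = -6*n (r(n) = (1*(1 - 7))*n = (1*(-6))*n = -6*n)
√(G(-208) + r(55)) = √((-743 - 3*(-208))/(2*(140 - 208)) - 6*55) = √((½)*(-743 + 624)/(-68) - 330) = √((½)*(-1/68)*(-119) - 330) = √(7/8 - 330) = √(-2633/8) = I*√5266/4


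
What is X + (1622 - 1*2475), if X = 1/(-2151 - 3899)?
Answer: -5160651/6050 ≈ -853.00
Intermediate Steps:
X = -1/6050 (X = 1/(-6050) = -1/6050 ≈ -0.00016529)
X + (1622 - 1*2475) = -1/6050 + (1622 - 1*2475) = -1/6050 + (1622 - 2475) = -1/6050 - 853 = -5160651/6050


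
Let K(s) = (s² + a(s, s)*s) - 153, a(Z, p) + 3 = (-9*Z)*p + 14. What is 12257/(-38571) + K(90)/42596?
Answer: -11010509615/71433492 ≈ -154.14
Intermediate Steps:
a(Z, p) = 11 - 9*Z*p (a(Z, p) = -3 + ((-9*Z)*p + 14) = -3 + (-9*Z*p + 14) = -3 + (14 - 9*Z*p) = 11 - 9*Z*p)
K(s) = -153 + s² + s*(11 - 9*s²) (K(s) = (s² + (11 - 9*s*s)*s) - 153 = (s² + (11 - 9*s²)*s) - 153 = (s² + s*(11 - 9*s²)) - 153 = -153 + s² + s*(11 - 9*s²))
12257/(-38571) + K(90)/42596 = 12257/(-38571) + (-153 + 90² - 1*90*(-11 + 9*90²))/42596 = 12257*(-1/38571) + (-153 + 8100 - 1*90*(-11 + 9*8100))*(1/42596) = -12257/38571 + (-153 + 8100 - 1*90*(-11 + 72900))*(1/42596) = -12257/38571 + (-153 + 8100 - 1*90*72889)*(1/42596) = -12257/38571 + (-153 + 8100 - 6560010)*(1/42596) = -12257/38571 - 6552063*1/42596 = -12257/38571 - 6552063/42596 = -11010509615/71433492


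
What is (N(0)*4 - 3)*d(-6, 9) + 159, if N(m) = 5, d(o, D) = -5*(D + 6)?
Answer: -1116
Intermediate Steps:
d(o, D) = -30 - 5*D (d(o, D) = -5*(6 + D) = -30 - 5*D)
(N(0)*4 - 3)*d(-6, 9) + 159 = (5*4 - 3)*(-30 - 5*9) + 159 = (20 - 3)*(-30 - 45) + 159 = 17*(-75) + 159 = -1275 + 159 = -1116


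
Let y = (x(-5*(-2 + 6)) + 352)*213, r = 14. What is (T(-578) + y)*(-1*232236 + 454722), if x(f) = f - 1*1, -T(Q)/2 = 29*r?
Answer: 15505271826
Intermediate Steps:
T(Q) = -812 (T(Q) = -58*14 = -2*406 = -812)
x(f) = -1 + f (x(f) = f - 1 = -1 + f)
y = 70503 (y = ((-1 - 5*(-2 + 6)) + 352)*213 = ((-1 - 5*4) + 352)*213 = ((-1 - 20) + 352)*213 = (-21 + 352)*213 = 331*213 = 70503)
(T(-578) + y)*(-1*232236 + 454722) = (-812 + 70503)*(-1*232236 + 454722) = 69691*(-232236 + 454722) = 69691*222486 = 15505271826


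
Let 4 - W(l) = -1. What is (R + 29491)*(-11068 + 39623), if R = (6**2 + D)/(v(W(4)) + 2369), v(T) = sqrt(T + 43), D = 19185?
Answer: 4727347612158760/5612113 - 2195422620*sqrt(3)/5612113 ≈ 8.4235e+8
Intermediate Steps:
W(l) = 5 (W(l) = 4 - 1*(-1) = 4 + 1 = 5)
v(T) = sqrt(43 + T)
R = 19221/(2369 + 4*sqrt(3)) (R = (6**2 + 19185)/(sqrt(43 + 5) + 2369) = (36 + 19185)/(sqrt(48) + 2369) = 19221/(4*sqrt(3) + 2369) = 19221/(2369 + 4*sqrt(3)) ≈ 8.0899)
(R + 29491)*(-11068 + 39623) = ((45534549/5612113 - 76884*sqrt(3)/5612113) + 29491)*(-11068 + 39623) = (165552359032/5612113 - 76884*sqrt(3)/5612113)*28555 = 4727347612158760/5612113 - 2195422620*sqrt(3)/5612113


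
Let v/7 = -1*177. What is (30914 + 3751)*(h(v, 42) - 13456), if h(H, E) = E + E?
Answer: -463540380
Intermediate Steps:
v = -1239 (v = 7*(-1*177) = 7*(-177) = -1239)
h(H, E) = 2*E
(30914 + 3751)*(h(v, 42) - 13456) = (30914 + 3751)*(2*42 - 13456) = 34665*(84 - 13456) = 34665*(-13372) = -463540380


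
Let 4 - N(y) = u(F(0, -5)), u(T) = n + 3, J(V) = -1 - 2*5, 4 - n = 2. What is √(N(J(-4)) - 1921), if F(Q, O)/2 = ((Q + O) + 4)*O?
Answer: 31*I*√2 ≈ 43.841*I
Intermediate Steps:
n = 2 (n = 4 - 1*2 = 4 - 2 = 2)
F(Q, O) = 2*O*(4 + O + Q) (F(Q, O) = 2*(((Q + O) + 4)*O) = 2*(((O + Q) + 4)*O) = 2*((4 + O + Q)*O) = 2*(O*(4 + O + Q)) = 2*O*(4 + O + Q))
J(V) = -11 (J(V) = -1 - 10 = -11)
u(T) = 5 (u(T) = 2 + 3 = 5)
N(y) = -1 (N(y) = 4 - 1*5 = 4 - 5 = -1)
√(N(J(-4)) - 1921) = √(-1 - 1921) = √(-1922) = 31*I*√2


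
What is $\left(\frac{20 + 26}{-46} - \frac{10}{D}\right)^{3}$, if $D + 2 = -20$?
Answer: $- \frac{216}{1331} \approx -0.16228$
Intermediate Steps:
$D = -22$ ($D = -2 - 20 = -22$)
$\left(\frac{20 + 26}{-46} - \frac{10}{D}\right)^{3} = \left(\frac{20 + 26}{-46} - \frac{10}{-22}\right)^{3} = \left(46 \left(- \frac{1}{46}\right) - - \frac{5}{11}\right)^{3} = \left(-1 + \frac{5}{11}\right)^{3} = \left(- \frac{6}{11}\right)^{3} = - \frac{216}{1331}$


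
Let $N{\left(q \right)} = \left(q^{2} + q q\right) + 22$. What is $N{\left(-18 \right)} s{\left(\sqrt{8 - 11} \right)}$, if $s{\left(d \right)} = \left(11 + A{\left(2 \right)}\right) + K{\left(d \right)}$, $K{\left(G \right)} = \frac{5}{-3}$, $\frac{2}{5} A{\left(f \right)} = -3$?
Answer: $\frac{3685}{3} \approx 1228.3$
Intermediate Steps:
$A{\left(f \right)} = - \frac{15}{2}$ ($A{\left(f \right)} = \frac{5}{2} \left(-3\right) = - \frac{15}{2}$)
$N{\left(q \right)} = 22 + 2 q^{2}$ ($N{\left(q \right)} = \left(q^{2} + q^{2}\right) + 22 = 2 q^{2} + 22 = 22 + 2 q^{2}$)
$K{\left(G \right)} = - \frac{5}{3}$ ($K{\left(G \right)} = 5 \left(- \frac{1}{3}\right) = - \frac{5}{3}$)
$s{\left(d \right)} = \frac{11}{6}$ ($s{\left(d \right)} = \left(11 - \frac{15}{2}\right) - \frac{5}{3} = \frac{7}{2} - \frac{5}{3} = \frac{11}{6}$)
$N{\left(-18 \right)} s{\left(\sqrt{8 - 11} \right)} = \left(22 + 2 \left(-18\right)^{2}\right) \frac{11}{6} = \left(22 + 2 \cdot 324\right) \frac{11}{6} = \left(22 + 648\right) \frac{11}{6} = 670 \cdot \frac{11}{6} = \frac{3685}{3}$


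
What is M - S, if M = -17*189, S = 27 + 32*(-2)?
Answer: -3176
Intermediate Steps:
S = -37 (S = 27 - 64 = -37)
M = -3213
M - S = -3213 - 1*(-37) = -3213 + 37 = -3176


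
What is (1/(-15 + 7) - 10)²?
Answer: 6561/64 ≈ 102.52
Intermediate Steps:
(1/(-15 + 7) - 10)² = (1/(-8) - 10)² = (-⅛ - 10)² = (-81/8)² = 6561/64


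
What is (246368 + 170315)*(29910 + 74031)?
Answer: 43310447703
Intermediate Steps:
(246368 + 170315)*(29910 + 74031) = 416683*103941 = 43310447703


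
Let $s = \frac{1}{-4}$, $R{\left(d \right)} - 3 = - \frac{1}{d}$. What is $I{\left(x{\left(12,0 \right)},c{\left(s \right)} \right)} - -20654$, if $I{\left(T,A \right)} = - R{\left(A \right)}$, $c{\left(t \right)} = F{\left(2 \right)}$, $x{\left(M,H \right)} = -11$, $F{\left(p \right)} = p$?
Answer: $\frac{41303}{2} \approx 20652.0$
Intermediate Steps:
$R{\left(d \right)} = 3 - \frac{1}{d}$
$s = - \frac{1}{4} \approx -0.25$
$c{\left(t \right)} = 2$
$I{\left(T,A \right)} = -3 + \frac{1}{A}$ ($I{\left(T,A \right)} = - (3 - \frac{1}{A}) = -3 + \frac{1}{A}$)
$I{\left(x{\left(12,0 \right)},c{\left(s \right)} \right)} - -20654 = \left(-3 + \frac{1}{2}\right) - -20654 = \left(-3 + \frac{1}{2}\right) + 20654 = - \frac{5}{2} + 20654 = \frac{41303}{2}$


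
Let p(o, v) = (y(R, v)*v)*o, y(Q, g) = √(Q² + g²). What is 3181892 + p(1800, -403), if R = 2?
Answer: 3181892 - 725400*√162413 ≈ -2.8916e+8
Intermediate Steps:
p(o, v) = o*v*√(4 + v²) (p(o, v) = (√(2² + v²)*v)*o = (√(4 + v²)*v)*o = (v*√(4 + v²))*o = o*v*√(4 + v²))
3181892 + p(1800, -403) = 3181892 + 1800*(-403)*√(4 + (-403)²) = 3181892 + 1800*(-403)*√(4 + 162409) = 3181892 + 1800*(-403)*√162413 = 3181892 - 725400*√162413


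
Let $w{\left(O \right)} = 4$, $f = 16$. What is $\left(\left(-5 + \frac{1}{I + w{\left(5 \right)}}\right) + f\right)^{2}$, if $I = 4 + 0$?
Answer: $\frac{7921}{64} \approx 123.77$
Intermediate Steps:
$I = 4$
$\left(\left(-5 + \frac{1}{I + w{\left(5 \right)}}\right) + f\right)^{2} = \left(\left(-5 + \frac{1}{4 + 4}\right) + 16\right)^{2} = \left(\left(-5 + \frac{1}{8}\right) + 16\right)^{2} = \left(- \frac{39}{8} + 16\right)^{2} = \left(\frac{89}{8}\right)^{2} = \frac{7921}{64}$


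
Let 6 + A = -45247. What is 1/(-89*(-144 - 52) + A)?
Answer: -1/27809 ≈ -3.5960e-5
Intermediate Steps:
A = -45253 (A = -6 - 45247 = -45253)
1/(-89*(-144 - 52) + A) = 1/(-89*(-144 - 52) - 45253) = 1/(-89*(-196) - 45253) = 1/(17444 - 45253) = 1/(-27809) = -1/27809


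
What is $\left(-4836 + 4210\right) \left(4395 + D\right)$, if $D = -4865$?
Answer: $294220$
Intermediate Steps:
$\left(-4836 + 4210\right) \left(4395 + D\right) = \left(-4836 + 4210\right) \left(4395 - 4865\right) = \left(-626\right) \left(-470\right) = 294220$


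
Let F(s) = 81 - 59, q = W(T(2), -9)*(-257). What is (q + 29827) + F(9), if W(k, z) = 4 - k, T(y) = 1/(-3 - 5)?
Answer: 230311/8 ≈ 28789.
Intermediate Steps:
T(y) = -⅛ (T(y) = 1/(-8) = -⅛)
q = -8481/8 (q = (4 - 1*(-⅛))*(-257) = (4 + ⅛)*(-257) = (33/8)*(-257) = -8481/8 ≈ -1060.1)
F(s) = 22
(q + 29827) + F(9) = (-8481/8 + 29827) + 22 = 230135/8 + 22 = 230311/8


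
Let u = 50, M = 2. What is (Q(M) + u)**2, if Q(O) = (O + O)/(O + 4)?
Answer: 23104/9 ≈ 2567.1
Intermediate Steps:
Q(O) = 2*O/(4 + O) (Q(O) = (2*O)/(4 + O) = 2*O/(4 + O))
(Q(M) + u)**2 = (2*2/(4 + 2) + 50)**2 = (2*2/6 + 50)**2 = (2*2*(1/6) + 50)**2 = (2/3 + 50)**2 = (152/3)**2 = 23104/9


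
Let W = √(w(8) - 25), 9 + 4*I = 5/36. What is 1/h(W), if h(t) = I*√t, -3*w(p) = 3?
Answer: 72*26^(¾)*I^(3/2)/4147 ≈ -0.14136 + 0.14136*I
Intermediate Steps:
I = -319/144 (I = -9/4 + (5/36)/4 = -9/4 + (5*(1/36))/4 = -9/4 + (¼)*(5/36) = -9/4 + 5/144 = -319/144 ≈ -2.2153)
w(p) = -1 (w(p) = -⅓*3 = -1)
W = I*√26 (W = √(-1 - 25) = √(-26) = I*√26 ≈ 5.099*I)
h(t) = -319*√t/144
1/h(W) = 1/(-319*26^(¼)*√I/144) = 72*26^(¾)*I^(3/2)/4147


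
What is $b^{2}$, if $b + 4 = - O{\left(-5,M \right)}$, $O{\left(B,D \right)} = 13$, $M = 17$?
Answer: $289$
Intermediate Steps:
$b = -17$ ($b = -4 - 13 = -17$)
$b^{2} = \left(-17\right)^{2} = 289$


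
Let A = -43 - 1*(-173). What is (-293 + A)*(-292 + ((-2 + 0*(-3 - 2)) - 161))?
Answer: 74165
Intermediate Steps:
A = 130 (A = -43 + 173 = 130)
(-293 + A)*(-292 + ((-2 + 0*(-3 - 2)) - 161)) = (-293 + 130)*(-292 + ((-2 + 0*(-3 - 2)) - 161)) = -163*(-292 + ((-2 + 0*(-5)) - 161)) = -163*(-292 + ((-2 + 0) - 161)) = -163*(-292 + (-2 - 161)) = -163*(-292 - 163) = -163*(-455) = 74165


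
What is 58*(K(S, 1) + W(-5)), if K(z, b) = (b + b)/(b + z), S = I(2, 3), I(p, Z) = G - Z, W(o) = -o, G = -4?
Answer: 812/3 ≈ 270.67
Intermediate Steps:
I(p, Z) = -4 - Z
S = -7 (S = -4 - 1*3 = -4 - 3 = -7)
K(z, b) = 2*b/(b + z) (K(z, b) = (2*b)/(b + z) = 2*b/(b + z))
58*(K(S, 1) + W(-5)) = 58*(2*1/(1 - 7) - 1*(-5)) = 58*(2*1/(-6) + 5) = 58*(2*1*(-⅙) + 5) = 58*(-⅓ + 5) = 58*(14/3) = 812/3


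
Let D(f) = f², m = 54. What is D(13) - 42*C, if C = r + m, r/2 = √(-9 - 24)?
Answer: -2099 - 84*I*√33 ≈ -2099.0 - 482.54*I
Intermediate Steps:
r = 2*I*√33 (r = 2*√(-9 - 24) = 2*√(-33) = 2*(I*√33) = 2*I*√33 ≈ 11.489*I)
C = 54 + 2*I*√33 (C = 2*I*√33 + 54 = 54 + 2*I*√33 ≈ 54.0 + 11.489*I)
D(13) - 42*C = 13² - 42*(54 + 2*I*√33) = 169 + (-2268 - 84*I*√33) = -2099 - 84*I*√33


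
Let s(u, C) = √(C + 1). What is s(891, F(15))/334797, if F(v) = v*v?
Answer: √226/334797 ≈ 4.4903e-5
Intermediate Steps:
F(v) = v²
s(u, C) = √(1 + C)
s(891, F(15))/334797 = √(1 + 15²)/334797 = √(1 + 225)*(1/334797) = √226*(1/334797) = √226/334797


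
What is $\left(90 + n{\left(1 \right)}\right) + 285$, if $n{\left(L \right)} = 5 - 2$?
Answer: $378$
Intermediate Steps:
$n{\left(L \right)} = 3$
$\left(90 + n{\left(1 \right)}\right) + 285 = \left(90 + 3\right) + 285 = 93 + 285 = 378$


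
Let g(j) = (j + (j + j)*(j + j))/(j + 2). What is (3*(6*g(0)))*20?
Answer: 0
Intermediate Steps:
g(j) = (j + 4*j**2)/(2 + j) (g(j) = (j + (2*j)*(2*j))/(2 + j) = (j + 4*j**2)/(2 + j))
(3*(6*g(0)))*20 = (3*(6*(0*(1 + 4*0)/(2 + 0))))*20 = (3*(6*(0*(1 + 0)/2)))*20 = (3*(6*(0*(1/2)*1)))*20 = (3*(6*0))*20 = (3*0)*20 = 0*20 = 0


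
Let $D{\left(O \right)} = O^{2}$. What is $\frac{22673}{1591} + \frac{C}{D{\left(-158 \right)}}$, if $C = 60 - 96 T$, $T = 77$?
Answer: $\frac{138585890}{9929431} \approx 13.957$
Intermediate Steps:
$C = -7332$ ($C = 60 - 7392 = -7332$)
$\frac{22673}{1591} + \frac{C}{D{\left(-158 \right)}} = \frac{22673}{1591} - \frac{7332}{\left(-158\right)^{2}} = 22673 \cdot \frac{1}{1591} - \frac{7332}{24964} = \frac{22673}{1591} - \frac{1833}{6241} = \frac{138585890}{9929431}$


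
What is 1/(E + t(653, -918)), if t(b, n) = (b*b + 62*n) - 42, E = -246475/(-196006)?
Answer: 196006/72414859181 ≈ 2.7067e-6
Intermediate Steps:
E = 246475/196006 (E = -246475*(-1/196006) = 246475/196006 ≈ 1.2575)
t(b, n) = -42 + b**2 + 62*n (t(b, n) = (b**2 + 62*n) - 42 = -42 + b**2 + 62*n)
1/(E + t(653, -918)) = 1/(246475/196006 + (-42 + 653**2 + 62*(-918))) = 1/(246475/196006 + (-42 + 426409 - 56916)) = 1/(246475/196006 + 369451) = 1/(72414859181/196006) = 196006/72414859181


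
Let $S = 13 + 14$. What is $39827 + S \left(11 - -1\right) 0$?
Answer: $39827$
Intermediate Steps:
$S = 27$
$39827 + S \left(11 - -1\right) 0 = 39827 + 27 \left(11 - -1\right) 0 = 39827 + 27 \left(11 + 1\right) 0 = 39827 + 27 \cdot 12 \cdot 0 = 39827 + 324 \cdot 0 = 39827 + 0 = 39827$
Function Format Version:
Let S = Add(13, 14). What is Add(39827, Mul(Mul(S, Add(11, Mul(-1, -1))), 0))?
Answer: 39827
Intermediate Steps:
S = 27
Add(39827, Mul(Mul(S, Add(11, Mul(-1, -1))), 0)) = Add(39827, Mul(Mul(27, Add(11, Mul(-1, -1))), 0)) = Add(39827, Mul(Mul(27, Add(11, 1)), 0)) = Add(39827, Mul(Mul(27, 12), 0)) = Add(39827, Mul(324, 0)) = Add(39827, 0) = 39827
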